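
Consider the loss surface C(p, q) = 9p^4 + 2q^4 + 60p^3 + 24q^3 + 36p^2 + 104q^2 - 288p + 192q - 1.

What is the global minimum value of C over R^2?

C(p,q) separates as A(p) + B(q) − 1, so its minimum is min A + min B − 1.
A'(p) = 36(p - 1)(p + 2)(p + 4) vanishes at p ∈ {-4, -2, 1}; B'(q) = 8(q + 2)(q + 3)(q + 4) vanishes at q ∈ {-4, -3, -2}.
Local minima of A (where A''>0): A(-4)=192, A(1)=-183. Local minima of B: B(-4)=-128, B(-2)=-128.
So the global minimum of C is A(1) + B(-4) − 1 = -183 − 128 − 1 = -312, attained at (1, -4).

-312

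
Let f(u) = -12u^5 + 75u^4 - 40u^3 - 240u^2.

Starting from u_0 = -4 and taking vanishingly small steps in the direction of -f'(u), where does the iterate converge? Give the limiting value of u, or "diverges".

f'(u) = -60u(u - 4)(u - 2)(u + 1), so f'(-4) = -34560.
Gradient descent moves in the -f' direction, i.e. u is increasing.
The nearest critical point in that direction is u = -1, where f'' = 900 > 0 (a local minimum). The iterate converges there.

-1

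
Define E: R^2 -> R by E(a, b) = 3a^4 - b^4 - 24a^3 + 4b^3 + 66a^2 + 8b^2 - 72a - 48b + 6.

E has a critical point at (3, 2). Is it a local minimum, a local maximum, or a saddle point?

The mixed partial ∂²E/∂a∂b is 0, so the Hessian at any point is diag(E_aa, E_bb) = diag(12(3a^2 - 12a + 11), 4(-3b^2 + 6b + 4)).
At (3, 2): H = diag(24, 16).
Both eigenvalues are positive, so H is positive definite: a local minimum.

local minimum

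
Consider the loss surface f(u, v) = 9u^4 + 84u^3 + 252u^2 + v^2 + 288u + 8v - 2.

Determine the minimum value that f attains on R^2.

-210

f(u,v) separates as P(u) + Q(v) − 2, so its minimum is min P + min Q − 2.
P'(u) = 36(u + 1)(u + 2)(u + 4) vanishes at u ∈ {-4, -2, -1}; Q'(v) = 2v + 8 vanishes at v ∈ {-4}.
Local minima of P (where P''>0): P(-4)=-192, P(-1)=-111. Local minima of Q: Q(-4)=-16.
So the global minimum of f is P(-4) + Q(-4) − 2 = -192 − 16 − 2 = -210, attained at (-4, -4).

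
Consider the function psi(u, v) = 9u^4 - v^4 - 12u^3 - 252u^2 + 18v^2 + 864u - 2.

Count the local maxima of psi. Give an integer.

2

psi separates as a function of u plus a function of v, so ∇psi=0 decouples.
∂psi/∂u = 36(u - 3)(u - 2)(u + 4) = 0 at u ∈ {-4, 2, 3}; ∂psi/∂v = -4v(v - 3)(v + 3) = 0 at v ∈ {-3, 0, 3}.
The Hessian is diagonal: diag(psi_uu, psi_vv). Second derivatives: psi_uu(-4)=1512, psi_uu(2)=-216, psi_uu(3)=252; psi_vv(-3)=-72, psi_vv(0)=36, psi_vv(3)=-72.
Local maxima occur where both diagonal entries negative: (2, -3), (2, 3). Count: 2.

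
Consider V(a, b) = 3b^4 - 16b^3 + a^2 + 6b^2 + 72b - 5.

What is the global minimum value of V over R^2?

-52

V(a,b) separates as P(a) + Q(b) − 5, so its minimum is min P + min Q − 5.
P'(a) = 2a vanishes at a ∈ {0}; Q'(b) = 12(b - 3)(b - 2)(b + 1) vanishes at b ∈ {-1, 2, 3}.
Local minima of P (where P''>0): P(0)=0. Local minima of Q: Q(-1)=-47, Q(3)=81.
So the global minimum of V is P(0) + Q(-1) − 5 = 0 − 47 − 5 = -52, attained at (0, -1).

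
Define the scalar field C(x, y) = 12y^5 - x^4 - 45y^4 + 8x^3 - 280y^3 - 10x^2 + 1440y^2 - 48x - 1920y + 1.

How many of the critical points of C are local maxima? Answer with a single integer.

C separates as a function of x plus a function of y, so ∇C=0 decouples.
∂C/∂x = -4(x - 4)(x - 3)(x + 1) = 0 at x ∈ {-1, 3, 4}; ∂C/∂y = 60(y - 4)(y - 2)(y - 1)(y + 4) = 0 at y ∈ {-4, 1, 2, 4}.
The Hessian is diagonal: diag(C_xx, C_yy). Second derivatives: C_xx(-1)=-80, C_xx(3)=16, C_xx(4)=-20; C_yy(-4)=-14400, C_yy(1)=900, C_yy(2)=-720, C_yy(4)=2880.
Local maxima occur where both diagonal entries negative: (-1, -4), (-1, 2), (4, -4), (4, 2). Count: 4.

4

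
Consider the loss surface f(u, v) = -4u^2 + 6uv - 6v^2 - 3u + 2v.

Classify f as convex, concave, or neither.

f is quadratic, so its Hessian is the constant matrix H = [[-8, 6], [6, -12]].
det(H) = 60, tr(H) = -20.
det(H) > 0 and tr(H) < 0, so H is negative definite everywhere: concave.

concave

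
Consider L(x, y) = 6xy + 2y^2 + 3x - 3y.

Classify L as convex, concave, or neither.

neither

L is quadratic, so its Hessian is the constant matrix H = [[0, 6], [6, 4]].
det(H) = -36, tr(H) = 4.
det(H) < 0, so H is indefinite: neither convex nor concave.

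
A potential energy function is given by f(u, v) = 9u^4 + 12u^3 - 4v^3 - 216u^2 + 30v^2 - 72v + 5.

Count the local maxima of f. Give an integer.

1

f separates as a function of u plus a function of v, so ∇f=0 decouples.
∂f/∂u = 36u(u - 3)(u + 4) = 0 at u ∈ {-4, 0, 3}; ∂f/∂v = -12(v - 3)(v - 2) = 0 at v ∈ {2, 3}.
The Hessian is diagonal: diag(f_uu, f_vv). Second derivatives: f_uu(-4)=1008, f_uu(0)=-432, f_uu(3)=756; f_vv(2)=12, f_vv(3)=-12.
Local maxima occur where both diagonal entries negative: (0, 3). Count: 1.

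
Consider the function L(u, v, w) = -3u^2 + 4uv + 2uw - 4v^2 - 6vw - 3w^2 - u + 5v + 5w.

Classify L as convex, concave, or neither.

concave

L is quadratic, so its Hessian is the constant matrix H = [[-6, 4, 2], [4, -8, -6], [2, -6, -6]].
Leading principal minors: -6, 32, -40.
Signs alternate −, +, − ⇒ H ≺ 0 ⇒ concave.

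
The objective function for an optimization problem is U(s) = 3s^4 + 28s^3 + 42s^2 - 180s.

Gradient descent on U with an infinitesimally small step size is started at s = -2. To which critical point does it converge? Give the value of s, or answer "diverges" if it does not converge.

1

U'(s) = 12(s - 1)(s + 3)(s + 5), so U'(-2) = -108.
Gradient descent moves in the -U' direction, i.e. s is increasing.
The nearest critical point in that direction is s = 1, where U'' = 288 > 0 (a local minimum). The iterate converges there.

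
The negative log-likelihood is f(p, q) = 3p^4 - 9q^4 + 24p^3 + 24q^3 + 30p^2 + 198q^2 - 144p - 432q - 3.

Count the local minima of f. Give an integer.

2

f separates as a function of p plus a function of q, so ∇f=0 decouples.
∂f/∂p = 12(p - 1)(p + 3)(p + 4) = 0 at p ∈ {-4, -3, 1}; ∂f/∂q = -36(q - 4)(q - 1)(q + 3) = 0 at q ∈ {-3, 1, 4}.
The Hessian is diagonal: diag(f_pp, f_qq). Second derivatives: f_pp(-4)=60, f_pp(-3)=-48, f_pp(1)=240; f_qq(-3)=-1008, f_qq(1)=432, f_qq(4)=-756.
Local minima occur where both diagonal entries positive: (-4, 1), (1, 1). Count: 2.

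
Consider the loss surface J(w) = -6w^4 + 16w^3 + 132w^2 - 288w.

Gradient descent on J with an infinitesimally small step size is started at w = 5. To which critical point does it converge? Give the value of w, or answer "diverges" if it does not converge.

diverges

J'(w) = -24(w - 4)(w - 1)(w + 3), so J'(5) = -768.
Gradient descent moves in the -J' direction, i.e. w is increasing.
There is no critical point above w=5, and J' keeps the same sign, so the iterate runs off to +∞.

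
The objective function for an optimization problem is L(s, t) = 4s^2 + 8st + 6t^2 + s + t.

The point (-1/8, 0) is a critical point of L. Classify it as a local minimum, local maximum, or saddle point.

local minimum

The Hessian of L is constant: H = [[8, 8], [8, 12]].
det(H) = 8·12 − 8² = 32.
det(H) > 0 and tr(H) = 20 > 0, so H is positive definite and the point is a local minimum.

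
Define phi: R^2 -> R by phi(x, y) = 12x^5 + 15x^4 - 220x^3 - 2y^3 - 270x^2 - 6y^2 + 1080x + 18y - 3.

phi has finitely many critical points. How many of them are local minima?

2

phi separates as a function of x plus a function of y, so ∇phi=0 decouples.
∂phi/∂x = 60(x - 3)(x - 1)(x + 2)(x + 3) = 0 at x ∈ {-3, -2, 1, 3}; ∂phi/∂y = -6(y - 1)(y + 3) = 0 at y ∈ {-3, 1}.
The Hessian is diagonal: diag(phi_xx, phi_yy). Second derivatives: phi_xx(-3)=-1440, phi_xx(-2)=900, phi_xx(1)=-1440, phi_xx(3)=3600; phi_yy(-3)=24, phi_yy(1)=-24.
Local minima occur where both diagonal entries positive: (-2, -3), (3, -3). Count: 2.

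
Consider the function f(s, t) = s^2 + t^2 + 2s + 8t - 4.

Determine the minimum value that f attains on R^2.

f(s,t) separates as P(s) + Q(t) − 4, so its minimum is min P + min Q − 4.
P'(s) = 2s + 2 vanishes at s ∈ {-1}; Q'(t) = 2(t + 4) vanishes at t ∈ {-4}.
Local minima of P (where P''>0): P(-1)=-1. Local minima of Q: Q(-4)=-16.
So the global minimum of f is P(-1) + Q(-4) − 4 = -1 − 16 − 4 = -21, attained at (-1, -4).

-21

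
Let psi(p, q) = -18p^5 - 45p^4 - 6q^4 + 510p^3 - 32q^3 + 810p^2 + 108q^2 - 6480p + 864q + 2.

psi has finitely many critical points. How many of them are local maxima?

4

psi separates as a function of p plus a function of q, so ∇psi=0 decouples.
∂psi/∂p = -90(p - 3)(p - 2)(p + 3)(p + 4) = 0 at p ∈ {-4, -3, 2, 3}; ∂psi/∂q = -24(q - 3)(q + 3)(q + 4) = 0 at q ∈ {-4, -3, 3}.
The Hessian is diagonal: diag(psi_pp, psi_qq). Second derivatives: psi_pp(-4)=3780, psi_pp(-3)=-2700, psi_pp(2)=2700, psi_pp(3)=-3780; psi_qq(-4)=-168, psi_qq(-3)=144, psi_qq(3)=-1008.
Local maxima occur where both diagonal entries negative: (-3, -4), (-3, 3), (3, -4), (3, 3). Count: 4.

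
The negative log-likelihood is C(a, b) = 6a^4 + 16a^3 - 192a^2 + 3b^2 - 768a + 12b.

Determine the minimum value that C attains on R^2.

-3596

C(a,b) separates as P(a) + Q(b), so its minimum is min P + min Q.
P'(a) = 24(a - 4)(a + 2)(a + 4) vanishes at a ∈ {-4, -2, 4}; Q'(b) = 6b + 12 vanishes at b ∈ {-2}.
Local minima of P (where P''>0): P(-4)=512, P(4)=-3584. Local minima of Q: Q(-2)=-12.
So the global minimum of C is P(4) + Q(-2) = -3584 − 12 = -3596, attained at (4, -2).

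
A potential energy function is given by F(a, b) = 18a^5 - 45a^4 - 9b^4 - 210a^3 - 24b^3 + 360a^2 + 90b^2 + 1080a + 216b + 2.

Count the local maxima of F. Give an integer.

4

F separates as a function of a plus a function of b, so ∇F=0 decouples.
∂F/∂a = 90(a - 3)(a - 2)(a + 1)(a + 2) = 0 at a ∈ {-2, -1, 2, 3}; ∂F/∂b = -36(b - 2)(b + 1)(b + 3) = 0 at b ∈ {-3, -1, 2}.
The Hessian is diagonal: diag(F_aa, F_bb). Second derivatives: F_aa(-2)=-1800, F_aa(-1)=1080, F_aa(2)=-1080, F_aa(3)=1800; F_bb(-3)=-360, F_bb(-1)=216, F_bb(2)=-540.
Local maxima occur where both diagonal entries negative: (-2, -3), (-2, 2), (2, -3), (2, 2). Count: 4.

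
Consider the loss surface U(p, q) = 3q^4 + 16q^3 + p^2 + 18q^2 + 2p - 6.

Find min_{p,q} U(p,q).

-34

U(p,q) separates as A(p) + B(q) − 6, so its minimum is min A + min B − 6.
A'(p) = 2p + 2 vanishes at p ∈ {-1}; B'(q) = 12q(q + 1)(q + 3) vanishes at q ∈ {-3, -1, 0}.
Local minima of A (where A''>0): A(-1)=-1. Local minima of B: B(-3)=-27, B(0)=0.
So the global minimum of U is A(-1) + B(-3) − 6 = -1 − 27 − 6 = -34, attained at (-1, -3).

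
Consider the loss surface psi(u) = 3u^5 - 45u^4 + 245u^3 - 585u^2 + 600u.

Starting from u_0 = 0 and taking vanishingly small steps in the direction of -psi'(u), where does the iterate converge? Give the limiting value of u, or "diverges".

psi'(u) = 15(u - 5)(u - 4)(u - 2)(u - 1), so psi'(0) = 600.
Gradient descent moves in the -psi' direction, i.e. u is decreasing.
There is no critical point below u=0, and psi' keeps the same sign, so the iterate runs off to −∞.

diverges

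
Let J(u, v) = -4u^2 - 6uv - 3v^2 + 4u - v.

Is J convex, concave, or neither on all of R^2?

concave

J is quadratic, so its Hessian is the constant matrix H = [[-8, -6], [-6, -6]].
det(H) = 12, tr(H) = -14.
det(H) > 0 and tr(H) < 0, so H is negative definite everywhere: concave.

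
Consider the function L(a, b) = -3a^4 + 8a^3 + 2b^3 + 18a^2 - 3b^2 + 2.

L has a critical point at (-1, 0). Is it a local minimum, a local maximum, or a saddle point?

local maximum

The mixed partial ∂²L/∂a∂b is 0, so the Hessian at any point is diag(L_aa, L_bb) = diag(12(-3a^2 + 4a + 3), 6(2b - 1)).
At (-1, 0): H = diag(-48, -6).
Both eigenvalues are negative, so H is negative definite: a local maximum.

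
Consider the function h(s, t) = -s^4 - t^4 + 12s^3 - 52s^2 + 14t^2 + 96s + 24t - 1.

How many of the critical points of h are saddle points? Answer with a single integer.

4

h separates as a function of s plus a function of t, so ∇h=0 decouples.
∂h/∂s = -4(s - 4)(s - 3)(s - 2) = 0 at s ∈ {2, 3, 4}; ∂h/∂t = -4(t - 3)(t + 1)(t + 2) = 0 at t ∈ {-2, -1, 3}.
The Hessian is diagonal: diag(h_ss, h_tt). Second derivatives: h_ss(2)=-8, h_ss(3)=4, h_ss(4)=-8; h_tt(-2)=-20, h_tt(-1)=16, h_tt(3)=-80.
Saddle points occur where the two diagonal entries have opposite signs: (2, -1), (3, -2), (3, 3), (4, -1). Count: 4.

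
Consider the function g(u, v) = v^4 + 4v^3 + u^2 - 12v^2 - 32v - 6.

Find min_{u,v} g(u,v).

-70

g(u,v) separates as P(u) + Q(v) − 6, so its minimum is min P + min Q − 6.
P'(u) = 2u vanishes at u ∈ {0}; Q'(v) = 4(v - 2)(v + 1)(v + 4) vanishes at v ∈ {-4, -1, 2}.
Local minima of P (where P''>0): P(0)=0. Local minima of Q: Q(-4)=-64, Q(2)=-64.
So the global minimum of g is P(0) + Q(-4) − 6 = 0 − 64 − 6 = -70, attained at (0, -4).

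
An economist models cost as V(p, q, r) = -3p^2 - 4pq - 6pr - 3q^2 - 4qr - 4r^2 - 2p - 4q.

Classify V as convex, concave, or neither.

V is quadratic, so its Hessian is the constant matrix H = [[-6, -4, -6], [-4, -6, -4], [-6, -4, -8]].
Leading principal minors: -6, 20, -40.
Signs alternate −, +, − ⇒ H ≺ 0 ⇒ concave.

concave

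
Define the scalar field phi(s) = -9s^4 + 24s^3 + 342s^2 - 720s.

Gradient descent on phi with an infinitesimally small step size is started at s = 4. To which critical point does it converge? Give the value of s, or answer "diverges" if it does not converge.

1

phi'(s) = -36(s - 5)(s - 1)(s + 4), so phi'(4) = 864.
Gradient descent moves in the -phi' direction, i.e. s is decreasing.
The nearest critical point in that direction is s = 1, where phi'' = 720 > 0 (a local minimum). The iterate converges there.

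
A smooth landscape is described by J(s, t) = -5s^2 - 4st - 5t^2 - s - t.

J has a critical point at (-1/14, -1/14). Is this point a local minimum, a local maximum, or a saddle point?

local maximum

The Hessian of J is constant: H = [[-10, -4], [-4, -10]].
det(H) = (-10)·(-10) − (-4)² = 84.
det(H) > 0 and tr(H) = -20 < 0, so H is negative definite and the point is a local maximum.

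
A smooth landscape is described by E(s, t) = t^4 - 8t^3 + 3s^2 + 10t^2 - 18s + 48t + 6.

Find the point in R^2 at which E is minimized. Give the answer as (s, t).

(3, -1)

E(s,t) separates as P(s) + Q(t) + 6, so its minimum is min P + min Q + 6.
P'(s) = 6s - 18 vanishes at s ∈ {3}; Q'(t) = 4(t - 4)(t - 3)(t + 1) vanishes at t ∈ {-1, 3, 4}.
Local minima of P (where P''>0): P(3)=-27. Local minima of Q: Q(-1)=-29, Q(4)=96.
So the global minimum of E is P(3) + Q(-1) + 6 = -27 − 29 + 6 = -50, attained at (3, -1).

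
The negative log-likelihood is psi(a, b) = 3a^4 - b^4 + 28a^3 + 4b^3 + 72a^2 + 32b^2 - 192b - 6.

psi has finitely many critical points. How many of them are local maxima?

2

psi separates as a function of a plus a function of b, so ∇psi=0 decouples.
∂psi/∂a = 12a(a + 3)(a + 4) = 0 at a ∈ {-4, -3, 0}; ∂psi/∂b = -4(b - 4)(b - 3)(b + 4) = 0 at b ∈ {-4, 3, 4}.
The Hessian is diagonal: diag(psi_aa, psi_bb). Second derivatives: psi_aa(-4)=48, psi_aa(-3)=-36, psi_aa(0)=144; psi_bb(-4)=-224, psi_bb(3)=28, psi_bb(4)=-32.
Local maxima occur where both diagonal entries negative: (-3, -4), (-3, 4). Count: 2.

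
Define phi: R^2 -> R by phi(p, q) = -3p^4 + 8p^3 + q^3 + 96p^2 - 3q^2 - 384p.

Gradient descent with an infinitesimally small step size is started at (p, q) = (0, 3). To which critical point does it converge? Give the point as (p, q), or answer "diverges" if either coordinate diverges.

phi is separable, so gradient descent decouples: p follows -∂phi/∂p, q follows -∂phi/∂q.
∂phi/∂p = -12(p - 4)(p - 2)(p + 4); at p=0 this is -384, so p increases.
∂phi/∂q = 3q(q - 2); at q=3 this is 9, so q decreases.
p converges to its nearest critical value 2 (a local min of the p-part); q converges to 2. The iterate converges to (2, 2).

(2, 2)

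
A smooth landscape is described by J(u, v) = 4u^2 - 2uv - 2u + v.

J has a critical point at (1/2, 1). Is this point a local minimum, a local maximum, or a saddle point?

saddle point

The Hessian of J is constant: H = [[8, -2], [-2, 0]].
det(H) = 8·0 − (-2)² = -4.
Since det(H) < 0, H is indefinite and the critical point is a saddle point.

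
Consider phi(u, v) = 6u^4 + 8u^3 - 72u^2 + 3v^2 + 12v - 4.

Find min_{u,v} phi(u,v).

-394

phi(u,v) separates as P(u) + Q(v) − 4, so its minimum is min P + min Q − 4.
P'(u) = 24u(u - 2)(u + 3) vanishes at u ∈ {-3, 0, 2}; Q'(v) = 6v + 12 vanishes at v ∈ {-2}.
Local minima of P (where P''>0): P(-3)=-378, P(2)=-128. Local minima of Q: Q(-2)=-12.
So the global minimum of phi is P(-3) + Q(-2) − 4 = -378 − 12 − 4 = -394, attained at (-3, -2).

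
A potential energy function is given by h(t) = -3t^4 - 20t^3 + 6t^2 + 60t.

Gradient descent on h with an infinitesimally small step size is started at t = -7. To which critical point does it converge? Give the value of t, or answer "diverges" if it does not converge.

h'(t) = -12(t - 1)(t + 1)(t + 5), so h'(-7) = 1152.
Gradient descent moves in the -h' direction, i.e. t is decreasing.
There is no critical point below t=-7, and h' keeps the same sign, so the iterate runs off to −∞.

diverges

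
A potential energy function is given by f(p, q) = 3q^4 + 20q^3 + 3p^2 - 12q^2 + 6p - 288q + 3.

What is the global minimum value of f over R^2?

f(p,q) separates as A(p) + B(q) + 3, so its minimum is min A + min B + 3.
A'(p) = 6p + 6 vanishes at p ∈ {-1}; B'(q) = 12(q - 2)(q + 3)(q + 4) vanishes at q ∈ {-4, -3, 2}.
Local minima of A (where A''>0): A(-1)=-3. Local minima of B: B(-4)=448, B(2)=-416.
So the global minimum of f is A(-1) + B(2) + 3 = -3 − 416 + 3 = -416, attained at (-1, 2).

-416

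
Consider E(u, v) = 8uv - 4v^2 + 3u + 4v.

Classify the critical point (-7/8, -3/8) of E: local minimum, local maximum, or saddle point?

The Hessian of E is constant: H = [[0, 8], [8, -8]].
det(H) = 0·(-8) − 8² = -64.
Since det(H) < 0, H is indefinite and the critical point is a saddle point.

saddle point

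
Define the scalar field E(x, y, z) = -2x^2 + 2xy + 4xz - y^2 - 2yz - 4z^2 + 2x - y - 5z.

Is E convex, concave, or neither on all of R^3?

concave

E is quadratic, so its Hessian is the constant matrix H = [[-4, 2, 4], [2, -2, -2], [4, -2, -8]].
Leading principal minors: -4, 4, -16.
Signs alternate −, +, − ⇒ H ≺ 0 ⇒ concave.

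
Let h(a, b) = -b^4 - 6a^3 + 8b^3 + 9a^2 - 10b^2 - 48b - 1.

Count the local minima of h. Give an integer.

h separates as a function of a plus a function of b, so ∇h=0 decouples.
∂h/∂a = -18a(a - 1) = 0 at a ∈ {0, 1}; ∂h/∂b = -4(b - 4)(b - 3)(b + 1) = 0 at b ∈ {-1, 3, 4}.
The Hessian is diagonal: diag(h_aa, h_bb). Second derivatives: h_aa(0)=18, h_aa(1)=-18; h_bb(-1)=-80, h_bb(3)=16, h_bb(4)=-20.
Local minima occur where both diagonal entries positive: (0, 3). Count: 1.

1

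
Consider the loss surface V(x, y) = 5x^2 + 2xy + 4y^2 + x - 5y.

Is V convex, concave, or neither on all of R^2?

V is quadratic, so its Hessian is the constant matrix H = [[10, 2], [2, 8]].
det(H) = 76, tr(H) = 18.
det(H) > 0 and tr(H) > 0, so H is positive definite everywhere: convex.

convex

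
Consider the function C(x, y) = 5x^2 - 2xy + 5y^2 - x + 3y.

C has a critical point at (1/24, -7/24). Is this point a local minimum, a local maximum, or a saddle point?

local minimum

The Hessian of C is constant: H = [[10, -2], [-2, 10]].
det(H) = 10·10 − (-2)² = 96.
det(H) > 0 and tr(H) = 20 > 0, so H is positive definite and the point is a local minimum.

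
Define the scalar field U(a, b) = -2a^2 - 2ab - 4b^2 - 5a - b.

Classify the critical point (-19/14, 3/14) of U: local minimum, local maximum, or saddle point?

The Hessian of U is constant: H = [[-4, -2], [-2, -8]].
det(H) = (-4)·(-8) − (-2)² = 28.
det(H) > 0 and tr(H) = -12 < 0, so H is negative definite and the point is a local maximum.

local maximum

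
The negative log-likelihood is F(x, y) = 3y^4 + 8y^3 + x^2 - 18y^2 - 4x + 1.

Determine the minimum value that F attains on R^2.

F(x,y) separates as P(x) + Q(y) + 1, so its minimum is min P + min Q + 1.
P'(x) = 2x - 4 vanishes at x ∈ {2}; Q'(y) = 12y(y - 1)(y + 3) vanishes at y ∈ {-3, 0, 1}.
Local minima of P (where P''>0): P(2)=-4. Local minima of Q: Q(-3)=-135, Q(1)=-7.
So the global minimum of F is P(2) + Q(-3) + 1 = -4 − 135 + 1 = -138, attained at (2, -3).

-138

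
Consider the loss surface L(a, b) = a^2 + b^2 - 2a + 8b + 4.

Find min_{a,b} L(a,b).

-13

L(a,b) separates as P(a) + Q(b) + 4, so its minimum is min P + min Q + 4.
P'(a) = 2a - 2 vanishes at a ∈ {1}; Q'(b) = 2b + 8 vanishes at b ∈ {-4}.
Local minima of P (where P''>0): P(1)=-1. Local minima of Q: Q(-4)=-16.
So the global minimum of L is P(1) + Q(-4) + 4 = -1 − 16 + 4 = -13, attained at (1, -4).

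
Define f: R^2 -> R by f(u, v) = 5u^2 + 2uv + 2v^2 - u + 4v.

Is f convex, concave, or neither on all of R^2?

convex

f is quadratic, so its Hessian is the constant matrix H = [[10, 2], [2, 4]].
det(H) = 36, tr(H) = 14.
det(H) > 0 and tr(H) > 0, so H is positive definite everywhere: convex.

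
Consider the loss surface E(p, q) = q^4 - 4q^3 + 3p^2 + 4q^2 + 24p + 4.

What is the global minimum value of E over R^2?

E(p,q) separates as A(p) + B(q) + 4, so its minimum is min A + min B + 4.
A'(p) = 6p + 24 vanishes at p ∈ {-4}; B'(q) = 4q(q - 2)(q - 1) vanishes at q ∈ {0, 1, 2}.
Local minima of A (where A''>0): A(-4)=-48. Local minima of B: B(0)=0, B(2)=0.
So the global minimum of E is A(-4) + B(0) + 4 = -48 + 0 + 4 = -44, attained at (-4, 0).

-44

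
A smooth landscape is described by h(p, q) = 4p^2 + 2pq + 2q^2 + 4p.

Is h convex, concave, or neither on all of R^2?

convex

h is quadratic, so its Hessian is the constant matrix H = [[8, 2], [2, 4]].
det(H) = 28, tr(H) = 12.
det(H) > 0 and tr(H) > 0, so H is positive definite everywhere: convex.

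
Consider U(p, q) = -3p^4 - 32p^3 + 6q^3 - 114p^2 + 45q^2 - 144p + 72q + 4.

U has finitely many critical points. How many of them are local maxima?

2

U separates as a function of p plus a function of q, so ∇U=0 decouples.
∂U/∂p = -12(p + 1)(p + 3)(p + 4) = 0 at p ∈ {-4, -3, -1}; ∂U/∂q = 18(q + 1)(q + 4) = 0 at q ∈ {-4, -1}.
The Hessian is diagonal: diag(U_pp, U_qq). Second derivatives: U_pp(-4)=-36, U_pp(-3)=24, U_pp(-1)=-72; U_qq(-4)=-54, U_qq(-1)=54.
Local maxima occur where both diagonal entries negative: (-4, -4), (-1, -4). Count: 2.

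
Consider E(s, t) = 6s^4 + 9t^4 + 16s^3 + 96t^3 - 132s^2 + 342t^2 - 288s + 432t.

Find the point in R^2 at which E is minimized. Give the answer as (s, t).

(3, -1)

E(s,t) separates as P(s) + Q(t), so its minimum is min P + min Q.
P'(s) = 24(s - 3)(s + 1)(s + 4) vanishes at s ∈ {-4, -1, 3}; Q'(t) = 36(t + 1)(t + 3)(t + 4) vanishes at t ∈ {-4, -3, -1}.
Local minima of P (where P''>0): P(-4)=-448, P(3)=-1134. Local minima of Q: Q(-4)=-96, Q(-1)=-177.
So the global minimum of E is P(3) + Q(-1) = -1134 − 177 = -1311, attained at (3, -1).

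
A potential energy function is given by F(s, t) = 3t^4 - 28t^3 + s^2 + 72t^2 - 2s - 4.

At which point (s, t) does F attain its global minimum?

(1, 0)

F(s,t) separates as P(s) + Q(t) − 4, so its minimum is min P + min Q − 4.
P'(s) = 2s - 2 vanishes at s ∈ {1}; Q'(t) = 12t(t - 4)(t - 3) vanishes at t ∈ {0, 3, 4}.
Local minima of P (where P''>0): P(1)=-1. Local minima of Q: Q(0)=0, Q(4)=128.
So the global minimum of F is P(1) + Q(0) − 4 = -1 + 0 − 4 = -5, attained at (1, 0).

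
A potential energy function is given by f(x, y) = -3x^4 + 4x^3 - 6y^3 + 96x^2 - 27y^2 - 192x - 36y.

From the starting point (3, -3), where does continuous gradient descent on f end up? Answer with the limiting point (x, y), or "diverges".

(1, -2)

f is separable, so gradient descent decouples: x follows -∂f/∂x, y follows -∂f/∂y.
∂f/∂x = -12(x - 4)(x - 1)(x + 4); at x=3 this is 168, so x decreases.
∂f/∂y = -18(y + 1)(y + 2); at y=-3 this is -36, so y increases.
x converges to its nearest critical value 1 (a local min of the x-part); y converges to -2. The iterate converges to (1, -2).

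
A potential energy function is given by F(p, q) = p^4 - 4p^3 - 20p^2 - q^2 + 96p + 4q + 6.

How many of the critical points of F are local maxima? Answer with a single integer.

F separates as a function of p plus a function of q, so ∇F=0 decouples.
∂F/∂p = 4(p - 4)(p - 2)(p + 3) = 0 at p ∈ {-3, 2, 4}; ∂F/∂q = -2(q - 2) = 0 at q ∈ {2}.
The Hessian is diagonal: diag(F_pp, F_qq). Second derivatives: F_pp(-3)=140, F_pp(2)=-40, F_pp(4)=56; F_qq(2)=-2.
Local maxima occur where both diagonal entries negative: (2, 2). Count: 1.

1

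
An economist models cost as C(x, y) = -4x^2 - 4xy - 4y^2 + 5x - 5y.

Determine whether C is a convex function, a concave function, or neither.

concave

C is quadratic, so its Hessian is the constant matrix H = [[-8, -4], [-4, -8]].
det(H) = 48, tr(H) = -16.
det(H) > 0 and tr(H) < 0, so H is negative definite everywhere: concave.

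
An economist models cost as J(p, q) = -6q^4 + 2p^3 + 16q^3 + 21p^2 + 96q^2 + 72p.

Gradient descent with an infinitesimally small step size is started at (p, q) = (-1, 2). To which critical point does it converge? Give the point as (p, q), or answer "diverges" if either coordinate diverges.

(-3, 0)

J is separable, so gradient descent decouples: p follows -∂J/∂p, q follows -∂J/∂q.
∂J/∂p = 6(p + 3)(p + 4); at p=-1 this is 36, so p decreases.
∂J/∂q = -24q(q - 4)(q + 2); at q=2 this is 384, so q decreases.
p converges to its nearest critical value -3 (a local min of the p-part); q converges to 0. The iterate converges to (-3, 0).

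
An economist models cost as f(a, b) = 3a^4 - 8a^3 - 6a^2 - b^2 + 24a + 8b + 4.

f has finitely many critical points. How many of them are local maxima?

1

f separates as a function of a plus a function of b, so ∇f=0 decouples.
∂f/∂a = 12(a - 2)(a - 1)(a + 1) = 0 at a ∈ {-1, 1, 2}; ∂f/∂b = -2(b - 4) = 0 at b ∈ {4}.
The Hessian is diagonal: diag(f_aa, f_bb). Second derivatives: f_aa(-1)=72, f_aa(1)=-24, f_aa(2)=36; f_bb(4)=-2.
Local maxima occur where both diagonal entries negative: (1, 4). Count: 1.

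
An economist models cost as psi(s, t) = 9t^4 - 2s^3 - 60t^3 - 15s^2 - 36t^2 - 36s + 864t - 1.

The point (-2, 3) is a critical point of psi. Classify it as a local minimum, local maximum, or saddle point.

local maximum

The mixed partial ∂²psi/∂s∂t is 0, so the Hessian at any point is diag(psi_ss, psi_tt) = diag(-6(2s + 5), 36(3t^2 - 10t - 2)).
At (-2, 3): H = diag(-6, -180).
Both eigenvalues are negative, so H is negative definite: a local maximum.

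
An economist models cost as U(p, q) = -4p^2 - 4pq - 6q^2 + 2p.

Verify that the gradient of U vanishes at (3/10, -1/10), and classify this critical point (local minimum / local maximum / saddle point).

∇U = (-8p - 4q + 2, -4p - 12q); substituting (3/10, -1/10) gives ∇U = (0, 0), so (3/10, -1/10) is indeed a critical point.
The Hessian of U is constant: H = [[-8, -4], [-4, -12]].
det(H) = (-8)·(-12) − (-4)² = 80.
det(H) > 0 and tr(H) = -20 < 0, so H is negative definite and the point is a local maximum.

local maximum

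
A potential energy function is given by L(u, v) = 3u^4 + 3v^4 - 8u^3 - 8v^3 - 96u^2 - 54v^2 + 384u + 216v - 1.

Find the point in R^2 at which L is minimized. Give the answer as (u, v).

(-4, -3)

L(u,v) separates as P(u) + Q(v) − 1, so its minimum is min P + min Q − 1.
P'(u) = 12(u - 4)(u - 2)(u + 4) vanishes at u ∈ {-4, 2, 4}; Q'(v) = 12(v - 3)(v - 2)(v + 3) vanishes at v ∈ {-3, 2, 3}.
Local minima of P (where P''>0): P(-4)=-1792, P(4)=256. Local minima of Q: Q(-3)=-675, Q(3)=189.
So the global minimum of L is P(-4) + Q(-3) − 1 = -1792 − 675 − 1 = -2468, attained at (-4, -3).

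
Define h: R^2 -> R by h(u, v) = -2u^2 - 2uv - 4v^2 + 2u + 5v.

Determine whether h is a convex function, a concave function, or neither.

concave

h is quadratic, so its Hessian is the constant matrix H = [[-4, -2], [-2, -8]].
det(H) = 28, tr(H) = -12.
det(H) > 0 and tr(H) < 0, so H is negative definite everywhere: concave.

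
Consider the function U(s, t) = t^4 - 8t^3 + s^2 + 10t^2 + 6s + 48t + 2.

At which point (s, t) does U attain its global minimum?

(-3, -1)

U(s,t) separates as P(s) + Q(t) + 2, so its minimum is min P + min Q + 2.
P'(s) = 2s + 6 vanishes at s ∈ {-3}; Q'(t) = 4(t - 4)(t - 3)(t + 1) vanishes at t ∈ {-1, 3, 4}.
Local minima of P (where P''>0): P(-3)=-9. Local minima of Q: Q(-1)=-29, Q(4)=96.
So the global minimum of U is P(-3) + Q(-1) + 2 = -9 − 29 + 2 = -36, attained at (-3, -1).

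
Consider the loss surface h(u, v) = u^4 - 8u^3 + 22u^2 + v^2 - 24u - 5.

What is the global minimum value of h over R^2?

-14

h(u,v) separates as P(u) + Q(v) − 5, so its minimum is min P + min Q − 5.
P'(u) = 4(u - 3)(u - 2)(u - 1) vanishes at u ∈ {1, 2, 3}; Q'(v) = 2v vanishes at v ∈ {0}.
Local minima of P (where P''>0): P(1)=-9, P(3)=-9. Local minima of Q: Q(0)=0.
So the global minimum of h is P(1) + Q(0) − 5 = -9 + 0 − 5 = -14, attained at (1, 0).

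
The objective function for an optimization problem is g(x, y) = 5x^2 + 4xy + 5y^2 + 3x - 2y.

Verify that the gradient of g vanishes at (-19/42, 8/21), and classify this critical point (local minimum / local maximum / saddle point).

∇g = (10x + 4y + 3, 4x + 10y - 2); substituting (-19/42, 8/21) gives ∇g = (0, 0), so (-19/42, 8/21) is indeed a critical point.
The Hessian of g is constant: H = [[10, 4], [4, 10]].
det(H) = 10·10 − 4² = 84.
det(H) > 0 and tr(H) = 20 > 0, so H is positive definite and the point is a local minimum.

local minimum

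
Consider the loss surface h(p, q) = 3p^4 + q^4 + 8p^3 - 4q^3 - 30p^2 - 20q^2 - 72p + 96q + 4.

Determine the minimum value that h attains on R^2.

-427

h(p,q) separates as A(p) + B(q) + 4, so its minimum is min A + min B + 4.
A'(p) = 12(p - 2)(p + 1)(p + 3) vanishes at p ∈ {-3, -1, 2}; B'(q) = 4(q - 4)(q - 2)(q + 3) vanishes at q ∈ {-3, 2, 4}.
Local minima of A (where A''>0): A(-3)=-27, A(2)=-152. Local minima of B: B(-3)=-279, B(4)=64.
So the global minimum of h is A(2) + B(-3) + 4 = -152 − 279 + 4 = -427, attained at (2, -3).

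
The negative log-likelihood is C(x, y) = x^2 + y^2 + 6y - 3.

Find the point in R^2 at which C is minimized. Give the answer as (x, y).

(0, -3)

C(x,y) separates as P(x) + Q(y) − 3, so its minimum is min P + min Q − 3.
P'(x) = 2x vanishes at x ∈ {0}; Q'(y) = 2y + 6 vanishes at y ∈ {-3}.
Local minima of P (where P''>0): P(0)=0. Local minima of Q: Q(-3)=-9.
So the global minimum of C is P(0) + Q(-3) − 3 = 0 − 9 − 3 = -12, attained at (0, -3).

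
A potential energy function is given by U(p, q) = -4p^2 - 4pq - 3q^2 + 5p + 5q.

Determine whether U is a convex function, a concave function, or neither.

concave

U is quadratic, so its Hessian is the constant matrix H = [[-8, -4], [-4, -6]].
det(H) = 32, tr(H) = -14.
det(H) > 0 and tr(H) < 0, so H is negative definite everywhere: concave.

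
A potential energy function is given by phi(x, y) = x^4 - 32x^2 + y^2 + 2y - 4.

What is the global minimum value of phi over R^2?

phi(x,y) separates as P(x) + Q(y) − 4, so its minimum is min P + min Q − 4.
P'(x) = 4x(x - 4)(x + 4) vanishes at x ∈ {-4, 0, 4}; Q'(y) = 2y + 2 vanishes at y ∈ {-1}.
Local minima of P (where P''>0): P(-4)=-256, P(4)=-256. Local minima of Q: Q(-1)=-1.
So the global minimum of phi is P(-4) + Q(-1) − 4 = -256 − 1 − 4 = -261, attained at (-4, -1).

-261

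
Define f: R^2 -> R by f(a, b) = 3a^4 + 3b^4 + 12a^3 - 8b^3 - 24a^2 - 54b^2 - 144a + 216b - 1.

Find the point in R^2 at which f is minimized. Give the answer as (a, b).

f(a,b) separates as P(a) + Q(b) − 1, so its minimum is min P + min Q − 1.
P'(a) = 12(a - 2)(a + 2)(a + 3) vanishes at a ∈ {-3, -2, 2}; Q'(b) = 12(b - 3)(b - 2)(b + 3) vanishes at b ∈ {-3, 2, 3}.
Local minima of P (where P''>0): P(-3)=135, P(2)=-240. Local minima of Q: Q(-3)=-675, Q(3)=189.
So the global minimum of f is P(2) + Q(-3) − 1 = -240 − 675 − 1 = -916, attained at (2, -3).

(2, -3)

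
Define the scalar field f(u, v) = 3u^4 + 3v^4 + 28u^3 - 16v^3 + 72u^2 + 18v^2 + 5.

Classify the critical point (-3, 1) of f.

The mixed partial ∂²f/∂u∂v is 0, so the Hessian at any point is diag(f_uu, f_vv) = diag(12(3u^2 + 14u + 12), 12(3v^2 - 8v + 3)).
At (-3, 1): H = diag(-36, -24).
Both eigenvalues are negative, so H is negative definite: a local maximum.

local maximum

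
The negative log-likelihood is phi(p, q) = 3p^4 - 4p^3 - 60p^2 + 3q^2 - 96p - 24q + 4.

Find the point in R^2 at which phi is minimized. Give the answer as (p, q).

phi(p,q) separates as A(p) + B(q) + 4, so its minimum is min A + min B + 4.
A'(p) = 12(p - 4)(p + 1)(p + 2) vanishes at p ∈ {-2, -1, 4}; B'(q) = 6q - 24 vanishes at q ∈ {4}.
Local minima of A (where A''>0): A(-2)=32, A(4)=-832. Local minima of B: B(4)=-48.
So the global minimum of phi is A(4) + B(4) + 4 = -832 − 48 + 4 = -876, attained at (4, 4).

(4, 4)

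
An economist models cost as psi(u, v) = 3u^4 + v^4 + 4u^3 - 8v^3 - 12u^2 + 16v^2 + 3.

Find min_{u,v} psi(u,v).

-29

psi(u,v) separates as P(u) + Q(v) + 3, so its minimum is min P + min Q + 3.
P'(u) = 12u(u - 1)(u + 2) vanishes at u ∈ {-2, 0, 1}; Q'(v) = 4v(v - 4)(v - 2) vanishes at v ∈ {0, 2, 4}.
Local minima of P (where P''>0): P(-2)=-32, P(1)=-5. Local minima of Q: Q(0)=0, Q(4)=0.
So the global minimum of psi is P(-2) + Q(0) + 3 = -32 + 0 + 3 = -29, attained at (-2, 0).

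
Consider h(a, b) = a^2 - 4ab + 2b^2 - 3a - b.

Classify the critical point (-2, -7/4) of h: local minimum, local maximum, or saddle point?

The Hessian of h is constant: H = [[2, -4], [-4, 4]].
det(H) = 2·4 − (-4)² = -8.
Since det(H) < 0, H is indefinite and the critical point is a saddle point.

saddle point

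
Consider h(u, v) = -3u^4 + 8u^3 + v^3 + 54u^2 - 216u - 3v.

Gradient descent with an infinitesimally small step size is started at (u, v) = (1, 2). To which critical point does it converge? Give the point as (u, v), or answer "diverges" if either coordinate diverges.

(2, 1)

h is separable, so gradient descent decouples: u follows -∂h/∂u, v follows -∂h/∂v.
∂h/∂u = -12(u - 3)(u - 2)(u + 3); at u=1 this is -96, so u increases.
∂h/∂v = 3(v - 1)(v + 1); at v=2 this is 9, so v decreases.
u converges to its nearest critical value 2 (a local min of the u-part); v converges to 1. The iterate converges to (2, 1).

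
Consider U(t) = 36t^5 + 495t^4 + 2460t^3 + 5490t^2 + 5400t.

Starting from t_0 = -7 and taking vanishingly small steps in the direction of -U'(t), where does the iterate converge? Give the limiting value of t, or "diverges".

diverges

U'(t) = 180(t + 1)(t + 2)(t + 3)(t + 5), so U'(-7) = 43200.
Gradient descent moves in the -U' direction, i.e. t is decreasing.
There is no critical point below t=-7, and U' keeps the same sign, so the iterate runs off to −∞.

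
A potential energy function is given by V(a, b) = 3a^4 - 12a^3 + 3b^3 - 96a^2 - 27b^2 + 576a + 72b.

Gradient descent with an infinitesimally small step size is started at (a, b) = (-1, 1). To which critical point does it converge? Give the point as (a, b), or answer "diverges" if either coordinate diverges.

V is separable, so gradient descent decouples: a follows -∂V/∂a, b follows -∂V/∂b.
∂V/∂a = 12(a - 4)(a - 3)(a + 4); at a=-1 this is 720, so a decreases.
∂V/∂b = 9(b - 4)(b - 2); at b=1 this is 27, so b decreases.
The b-coordinate has no critical point in that direction and runs off to infinity.

diverges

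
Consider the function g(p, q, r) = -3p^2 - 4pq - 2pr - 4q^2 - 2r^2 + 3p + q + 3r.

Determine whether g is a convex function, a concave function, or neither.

g is quadratic, so its Hessian is the constant matrix H = [[-6, -4, -2], [-4, -8, 0], [-2, 0, -4]].
Leading principal minors: -6, 32, -96.
Signs alternate −, +, − ⇒ H ≺ 0 ⇒ concave.

concave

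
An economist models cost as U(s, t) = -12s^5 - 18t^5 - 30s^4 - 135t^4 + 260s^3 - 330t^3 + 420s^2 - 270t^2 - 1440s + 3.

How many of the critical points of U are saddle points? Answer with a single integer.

U separates as a function of s plus a function of t, so ∇U=0 decouples.
∂U/∂s = -60(s - 3)(s - 1)(s + 2)(s + 4) = 0 at s ∈ {-4, -2, 1, 3}; ∂U/∂t = -90t(t + 1)(t + 2)(t + 3) = 0 at t ∈ {-3, -2, -1, 0}.
The Hessian is diagonal: diag(U_ss, U_tt). Second derivatives: U_ss(-4)=4200, U_ss(-2)=-1800, U_ss(1)=1800, U_ss(3)=-4200; U_tt(-3)=540, U_tt(-2)=-180, U_tt(-1)=180, U_tt(0)=-540.
Saddle points occur where the two diagonal entries have opposite signs: (-4, -2), (-4, 0), (-2, -3), (-2, -1), (1, -2), (1, 0), (3, -3), (3, -1). Count: 8.

8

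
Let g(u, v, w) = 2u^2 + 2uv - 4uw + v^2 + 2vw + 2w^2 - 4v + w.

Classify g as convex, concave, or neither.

g is quadratic, so its Hessian is the constant matrix H = [[4, 2, -4], [2, 2, 2], [-4, 2, 4]].
Leading principal minors: 4, 4, -64.
Neither pattern holds ⇒ H is indefinite ⇒ neither convex nor concave.

neither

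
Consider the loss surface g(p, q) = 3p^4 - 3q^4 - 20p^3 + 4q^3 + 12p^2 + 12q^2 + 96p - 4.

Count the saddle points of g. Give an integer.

g separates as a function of p plus a function of q, so ∇g=0 decouples.
∂g/∂p = 12(p - 4)(p - 2)(p + 1) = 0 at p ∈ {-1, 2, 4}; ∂g/∂q = -12q(q - 2)(q + 1) = 0 at q ∈ {-1, 0, 2}.
The Hessian is diagonal: diag(g_pp, g_qq). Second derivatives: g_pp(-1)=180, g_pp(2)=-72, g_pp(4)=120; g_qq(-1)=-36, g_qq(0)=24, g_qq(2)=-72.
Saddle points occur where the two diagonal entries have opposite signs: (-1, -1), (-1, 2), (2, 0), (4, -1), (4, 2). Count: 5.

5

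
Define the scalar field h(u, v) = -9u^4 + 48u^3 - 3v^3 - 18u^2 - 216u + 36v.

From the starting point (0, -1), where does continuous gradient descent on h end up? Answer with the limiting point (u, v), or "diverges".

(2, -2)

h is separable, so gradient descent decouples: u follows -∂h/∂u, v follows -∂h/∂v.
∂h/∂u = -36(u - 3)(u - 2)(u + 1); at u=0 this is -216, so u increases.
∂h/∂v = -9(v - 2)(v + 2); at v=-1 this is 27, so v decreases.
u converges to its nearest critical value 2 (a local min of the u-part); v converges to -2. The iterate converges to (2, -2).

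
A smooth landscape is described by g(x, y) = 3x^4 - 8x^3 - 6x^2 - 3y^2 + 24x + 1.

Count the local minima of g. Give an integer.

g separates as a function of x plus a function of y, so ∇g=0 decouples.
∂g/∂x = 12(x - 2)(x - 1)(x + 1) = 0 at x ∈ {-1, 1, 2}; ∂g/∂y = -6y = 0 at y ∈ {0}.
The Hessian is diagonal: diag(g_xx, g_yy). Second derivatives: g_xx(-1)=72, g_xx(1)=-24, g_xx(2)=36; g_yy(0)=-6.
Local minima occur where both diagonal entries positive: none. Count: 0.

0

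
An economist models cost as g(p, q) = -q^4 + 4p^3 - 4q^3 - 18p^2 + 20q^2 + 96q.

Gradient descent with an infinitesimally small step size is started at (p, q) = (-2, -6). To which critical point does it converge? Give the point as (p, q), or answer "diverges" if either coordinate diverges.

diverges

g is separable, so gradient descent decouples: p follows -∂g/∂p, q follows -∂g/∂q.
∂g/∂p = 12p(p - 3); at p=-2 this is 120, so p decreases.
∂g/∂q = -4(q - 3)(q + 2)(q + 4); at q=-6 this is 288, so q decreases.
The p-coordinate has no critical point in that direction and runs off to infinity.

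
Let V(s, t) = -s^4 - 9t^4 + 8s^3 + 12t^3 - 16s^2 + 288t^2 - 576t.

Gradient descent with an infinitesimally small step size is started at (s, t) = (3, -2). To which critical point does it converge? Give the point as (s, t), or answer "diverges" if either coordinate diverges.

(2, 1)

V is separable, so gradient descent decouples: s follows -∂V/∂s, t follows -∂V/∂t.
∂V/∂s = -4s(s - 4)(s - 2); at s=3 this is 12, so s decreases.
∂V/∂t = -36(t - 4)(t - 1)(t + 4); at t=-2 this is -1296, so t increases.
s converges to its nearest critical value 2 (a local min of the s-part); t converges to 1. The iterate converges to (2, 1).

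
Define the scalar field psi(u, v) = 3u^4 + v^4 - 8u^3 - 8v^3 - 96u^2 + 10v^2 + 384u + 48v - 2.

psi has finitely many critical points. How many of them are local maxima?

psi separates as a function of u plus a function of v, so ∇psi=0 decouples.
∂psi/∂u = 12(u - 4)(u - 2)(u + 4) = 0 at u ∈ {-4, 2, 4}; ∂psi/∂v = 4(v - 4)(v - 3)(v + 1) = 0 at v ∈ {-1, 3, 4}.
The Hessian is diagonal: diag(psi_uu, psi_vv). Second derivatives: psi_uu(-4)=576, psi_uu(2)=-144, psi_uu(4)=192; psi_vv(-1)=80, psi_vv(3)=-16, psi_vv(4)=20.
Local maxima occur where both diagonal entries negative: (2, 3). Count: 1.

1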